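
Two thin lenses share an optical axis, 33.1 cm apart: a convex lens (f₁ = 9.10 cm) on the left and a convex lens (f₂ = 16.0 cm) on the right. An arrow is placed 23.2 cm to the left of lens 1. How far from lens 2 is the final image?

136 cm

Lens 1: 1/d_i1 = 1/f₁ − 1/d_o1 = 1/(9.10) − 1/(23.2) = 0.06679, so d_i1 = 14.97 cm.
The intermediate image is 14.97 cm to the right of lens 1, which is 33.1 − (14.97) = 18.13 cm to the left of lens 2, so d_o2 = +18.13 cm.
Lens 2: 1/d_i2 = 1/f₂ − 1/d_o2 = 1/(16.0) − 1/(18.13) = 0.007343, so d_i2 = 136 cm.
The final image is real, 136 cm to the right of lens 2 (overall magnification ≈ 4.9).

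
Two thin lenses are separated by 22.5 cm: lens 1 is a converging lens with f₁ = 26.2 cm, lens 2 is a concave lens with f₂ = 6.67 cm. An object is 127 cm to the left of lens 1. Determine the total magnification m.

Lens 1: 1/d_i1 = 1/(26.2) − 1/(127) = 0.03029, so d_i1 = 33.01 cm; m₁ = −d_i1/d_o1 = -0.2599.
d_o2 = 22.5 − (33.01) = -10.51 cm (virtual object).
f₂ = −6.67 cm (diverging).
Lens 2: 1/d_i2 = 1/(-6.67) − 1/(-10.51) = -0.05478, so d_i2 = -18.26 cm; m₂ = −d_i2/d_o2 = -1.737.
m = m₁·m₂ = (-0.2599)(-1.737) = +0.451.

m = +0.451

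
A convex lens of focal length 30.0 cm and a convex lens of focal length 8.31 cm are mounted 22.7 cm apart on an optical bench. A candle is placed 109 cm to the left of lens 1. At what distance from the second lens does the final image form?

5.75 cm

Lens 1: 1/d_i1 = 1/f₁ − 1/d_o1 = 1/(30.0) − 1/(109) = 0.02416, so d_i1 = 41.39 cm.
The intermediate image is 41.39 cm to the right of lens 1, which lies 18.69 cm to the right of lens 2 — a virtual object — so d_o2 = −18.69 cm.
Lens 2: 1/d_i2 = 1/f₂ − 1/d_o2 = 1/(8.31) − 1/(-18.69) = 0.1738, so d_i2 = 5.75 cm.
The final image is real, 5.75 cm to the right of lens 2 (overall magnification ≈ -0.12).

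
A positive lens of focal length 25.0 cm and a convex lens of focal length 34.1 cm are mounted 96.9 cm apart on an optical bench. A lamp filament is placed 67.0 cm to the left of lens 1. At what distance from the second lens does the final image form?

84.8 cm

Lens 1: 1/d_i1 = 1/f₁ − 1/d_o1 = 1/(25.0) − 1/(67.0) = 0.02507, so d_i1 = 39.88 cm.
The intermediate image is 39.88 cm to the right of lens 1, which is 96.9 − (39.88) = 57.02 cm to the left of lens 2, so d_o2 = +57.02 cm.
Lens 2: 1/d_i2 = 1/f₂ − 1/d_o2 = 1/(34.1) − 1/(57.02) = 0.01179, so d_i2 = 84.8 cm.
The final image is real, 84.8 cm to the right of lens 2 (overall magnification ≈ 0.89).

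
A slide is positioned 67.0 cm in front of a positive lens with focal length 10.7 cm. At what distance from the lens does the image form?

Lens equation: 1/s_i = 1/f − 1/s_o = 1/(10.70) − 1/(67.0) = 0.09346 − 0.01493 = 0.07853, so s_i = 12.7 cm.
The image is real, inverted and reduced, on the far side of the lens.

12.7 cm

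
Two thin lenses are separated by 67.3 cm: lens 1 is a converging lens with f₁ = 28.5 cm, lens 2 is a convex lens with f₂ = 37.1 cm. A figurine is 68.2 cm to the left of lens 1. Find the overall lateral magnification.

Lens 1: 1/d_i1 = 1/(28.5) − 1/(68.2) = 0.02042, so d_i1 = 48.96 cm; m₁ = −d_i1/d_o1 = -0.7179.
d_o2 = 67.3 − (48.96) = 18.34 cm.
Lens 2: 1/d_i2 = 1/(37.1) − 1/(18.34) = -0.02757, so d_i2 = -36.27 cm; m₂ = −d_i2/d_o2 = +1.978.
m = m₁·m₂ = (-0.7179)(+1.978) = -1.42.

m = -1.42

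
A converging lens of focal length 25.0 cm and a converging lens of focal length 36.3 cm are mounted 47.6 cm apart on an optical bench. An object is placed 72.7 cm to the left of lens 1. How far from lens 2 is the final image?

Lens 1: 1/d_i1 = 1/f₁ − 1/d_o1 = 1/(25.0) − 1/(72.7) = 0.02624, so d_i1 = 38.10 cm.
The intermediate image is 38.10 cm to the right of lens 1, which is 47.6 − (38.10) = 9.500 cm to the left of lens 2, so d_o2 = +9.500 cm.
Lens 2: 1/d_i2 = 1/f₂ − 1/d_o2 = 1/(36.3) − 1/(9.500) = -0.07771, so d_i2 = -12.9 cm.
The final image is virtual, 12.9 cm to the left of lens 2 (overall magnification ≈ -0.71).

12.9 cm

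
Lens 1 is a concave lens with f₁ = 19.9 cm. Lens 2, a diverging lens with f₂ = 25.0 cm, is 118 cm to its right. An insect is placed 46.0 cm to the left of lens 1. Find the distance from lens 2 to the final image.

21.0 cm

Lens 1 is diverging, so f₁ = −19.9 cm.
Lens 1: 1/d_i1 = 1/f₁ − 1/d_o1 = 1/(-19.9) − 1/(46.0) = -0.07199, so d_i1 = -13.89 cm.
The intermediate image is 13.89 cm to the left of lens 1 (virtual), which is 118 − (-13.89) = 131.9 cm to the left of lens 2, so d_o2 = +131.9 cm.
Lens 2 is diverging, so f₂ = −25.0 cm.
Lens 2: 1/d_i2 = 1/f₂ − 1/d_o2 = 1/(-25.0) − 1/(131.9) = -0.04758, so d_i2 = -21.0 cm.
The final image is virtual, 21.0 cm to the left of lens 2 (overall magnification ≈ 0.048).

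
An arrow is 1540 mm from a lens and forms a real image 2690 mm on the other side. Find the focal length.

Real image ⇒ d_i = +2690 mm.
1/f = 1/d_o + 1/d_i = 1/(1540) + 1/(2690) = 0.001021, so f = 979 mm.
Since f is positive, the lens is converging.

f = 979 mm (converging)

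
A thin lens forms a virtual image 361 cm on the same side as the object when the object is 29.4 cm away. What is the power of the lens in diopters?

Virtual image ⇒ d_i = −361 cm.
1/f = 1/d_o + 1/d_i = 1/(29.4) + 1/(-361) = 0.03124 cm⁻¹.
f = 32.01 cm = 0.3201 m, so P = 1/f = +3.12 D.

P = +3.12 D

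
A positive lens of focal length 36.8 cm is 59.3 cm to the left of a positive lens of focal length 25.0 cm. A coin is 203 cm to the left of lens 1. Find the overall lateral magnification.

m = -0.520

Lens 1: 1/d_i1 = 1/(36.8) − 1/(203) = 0.02225, so d_i1 = 44.95 cm; m₁ = −d_i1/d_o1 = -0.2214.
d_o2 = 59.3 − (44.95) = 14.35 cm.
Lens 2: 1/d_i2 = 1/(25.0) − 1/(14.35) = -0.02969, so d_i2 = -33.69 cm; m₂ = −d_i2/d_o2 = +2.347.
m = m₁·m₂ = (-0.2214)(+2.347) = -0.520.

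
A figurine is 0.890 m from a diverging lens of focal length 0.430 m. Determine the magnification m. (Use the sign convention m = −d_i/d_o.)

For a diverging lens, f = -0.430 m.
1/d_i = 1/f − 1/d_o = 1/(-0.4300) − 1/(0.890) = -3.449, so d_i = -0.2899 m.
m = −d_i/d_o = −(-0.2899)/(0.890) = +0.326.
The image is virtual, upright and reduced, on the same side as the object.

m = +0.326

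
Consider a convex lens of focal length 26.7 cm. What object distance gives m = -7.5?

m = −d_i/d_o ⇒ d_i = −m·d_o.
1/f = 1/d_o + 1/d_i = 1/d_o − 1/(m·d_o) = (1 − 1/m)/d_o, so d_o = f(1 − 1/m) = (26.70)(1 − 1/(-7.5)) = 30.3 cm.

30.3 cm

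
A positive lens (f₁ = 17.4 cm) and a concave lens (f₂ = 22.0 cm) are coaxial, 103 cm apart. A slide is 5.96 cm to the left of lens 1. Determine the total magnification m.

Lens 1: 1/d_i1 = 1/(17.4) − 1/(5.96) = -0.1103, so d_i1 = -9.065 cm; m₁ = −d_i1/d_o1 = +1.521.
d_o2 = 103 − (-9.065) = 112.1 cm.
f₂ = −22.0 cm (diverging).
Lens 2: 1/d_i2 = 1/(-22.0) − 1/(112.1) = -0.05438, so d_i2 = -18.39 cm; m₂ = −d_i2/d_o2 = +0.1641.
m = m₁·m₂ = (+1.521)(+0.1641) = +0.250.

m = +0.250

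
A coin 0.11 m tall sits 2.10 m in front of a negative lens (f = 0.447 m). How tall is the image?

0.0193 m

For a negative lens, f = -0.447 m.
1/d_i = 1/f − 1/d_o = 1/(-0.4470) − 1/(2.10) = -2.713, so d_i = -0.3686 m.
m = −d_i/d_o = +0.1755.
|h_i| = |m|·h_o = 0.1755 × 0.11 = 0.0193 m. The image is virtual, upright and reduced, on the same side as the object.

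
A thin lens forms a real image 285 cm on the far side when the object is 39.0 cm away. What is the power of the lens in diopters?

d_i = +285 cm.
1/f = 1/d_o + 1/d_i = 1/(39.0) + 1/(285) = 0.02915 cm⁻¹.
f = 34.31 cm = 0.3431 m, so P = 1/f = +2.91 D.

P = +2.91 D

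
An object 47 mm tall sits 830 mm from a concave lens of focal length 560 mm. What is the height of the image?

18.9 mm

For a concave lens, f = -560 mm.
1/d_i = 1/f − 1/d_o = 1/(-560.0) − 1/(830) = -0.002991, so d_i = -334.4 mm.
m = −d_i/d_o = +0.4029.
|h_i| = |m|·h_o = 0.4029 × 47 = 18.9 mm. The image is virtual, upright and reduced, on the same side as the object.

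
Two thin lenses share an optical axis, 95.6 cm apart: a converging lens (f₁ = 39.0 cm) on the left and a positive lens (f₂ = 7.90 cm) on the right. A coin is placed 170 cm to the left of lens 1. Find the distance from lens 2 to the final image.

Lens 1: 1/d_i1 = 1/f₁ − 1/d_o1 = 1/(39.0) − 1/(170) = 0.01976, so d_i1 = 50.61 cm.
The intermediate image is 50.61 cm to the right of lens 1, which is 95.6 − (50.61) = 44.99 cm to the left of lens 2, so d_o2 = +44.99 cm.
Lens 2: 1/d_i2 = 1/f₂ − 1/d_o2 = 1/(7.90) − 1/(44.99) = 0.1044, so d_i2 = 9.58 cm.
The final image is real, 9.58 cm to the right of lens 2 (overall magnification ≈ 0.063).

9.58 cm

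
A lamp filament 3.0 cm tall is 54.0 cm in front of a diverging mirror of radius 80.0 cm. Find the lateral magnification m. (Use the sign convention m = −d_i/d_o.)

f = R/2 = 80.0/2 = 40.00 cm; for a diverging mirror, f = -40.00 cm.
1/d_i = 1/f − 1/d_o = 1/(-40.00) − 1/(54.0) = -0.04352, so d_i = -22.98 cm.
m = −d_i/d_o = −(-22.98)/(54.0) = +0.426.
The image is virtual, upright and reduced, behind the mirror.

m = +0.426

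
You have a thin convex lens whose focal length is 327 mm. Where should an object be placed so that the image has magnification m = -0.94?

m = −d_i/d_o ⇒ d_i = −m·d_o.
1/f = 1/d_o + 1/d_i = 1/d_o − 1/(m·d_o) = (1 − 1/m)/d_o, so d_o = f(1 − 1/m) = (327.0)(1 − 1/(-0.94)) = 675 mm.

675 mm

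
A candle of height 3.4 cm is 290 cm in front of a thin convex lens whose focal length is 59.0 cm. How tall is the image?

1/d_i = 1/f − 1/d_o = 1/(59.00) − 1/(290) = 0.01350, so d_i = 74.07 cm.
m = −d_i/d_o = -0.2554.
|h_i| = |m|·h_o = 0.2554 × 3.4 = 0.868 cm. The image is real, inverted and reduced, on the far side of the lens.

0.868 cm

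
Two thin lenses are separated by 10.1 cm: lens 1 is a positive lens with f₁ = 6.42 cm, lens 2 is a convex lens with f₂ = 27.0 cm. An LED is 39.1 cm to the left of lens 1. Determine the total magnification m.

Lens 1: 1/d_i1 = 1/(6.42) − 1/(39.1) = 0.1302, so d_i1 = 7.681 cm; m₁ = −d_i1/d_o1 = -0.1964.
d_o2 = 10.1 − (7.681) = 2.419 cm.
Lens 2: 1/d_i2 = 1/(27.0) − 1/(2.419) = -0.3764, so d_i2 = -2.657 cm; m₂ = −d_i2/d_o2 = +1.098.
m = m₁·m₂ = (-0.1964)(+1.098) = -0.216.

m = -0.216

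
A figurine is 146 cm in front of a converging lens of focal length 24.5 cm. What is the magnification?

1/d_i = 1/f − 1/d_o = 1/(24.50) − 1/(146) = 0.03397, so d_i = 29.44 cm.
m = −d_i/d_o = −(29.44)/(146) = -0.202.
The image is real, inverted and reduced, on the far side of the lens.

m = -0.202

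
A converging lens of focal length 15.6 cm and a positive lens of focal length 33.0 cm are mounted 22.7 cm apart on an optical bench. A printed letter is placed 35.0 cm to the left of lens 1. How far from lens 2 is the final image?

Lens 1: 1/d_i1 = 1/f₁ − 1/d_o1 = 1/(15.6) − 1/(35.0) = 0.03553, so d_i1 = 28.14 cm.
The intermediate image is 28.14 cm to the right of lens 1, which lies 5.440 cm to the right of lens 2 — a virtual object — so d_o2 = −5.440 cm.
Lens 2: 1/d_i2 = 1/f₂ − 1/d_o2 = 1/(33.0) − 1/(-5.440) = 0.2141, so d_i2 = 4.67 cm.
The final image is real, 4.67 cm to the right of lens 2 (overall magnification ≈ -0.69).

4.67 cm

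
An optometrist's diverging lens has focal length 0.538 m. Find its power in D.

For a diverging lens, f = −0.538 m.
P = 1/f = 1/(-0.538 m) = -1.86 D.

P = -1.86 D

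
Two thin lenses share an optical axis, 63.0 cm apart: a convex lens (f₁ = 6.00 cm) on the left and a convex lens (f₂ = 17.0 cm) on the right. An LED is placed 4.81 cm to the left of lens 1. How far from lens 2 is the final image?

21.1 cm

Lens 1: 1/d_i1 = 1/f₁ − 1/d_o1 = 1/(6.00) − 1/(4.81) = -0.04123, so d_i1 = -24.25 cm.
The intermediate image is 24.25 cm to the left of lens 1 (virtual), which is 63.0 − (-24.25) = 87.25 cm to the left of lens 2, so d_o2 = +87.25 cm.
Lens 2: 1/d_i2 = 1/f₂ − 1/d_o2 = 1/(17.0) − 1/(87.25) = 0.04736, so d_i2 = 21.1 cm.
The final image is real, 21.1 cm to the right of lens 2 (overall magnification ≈ -1.2).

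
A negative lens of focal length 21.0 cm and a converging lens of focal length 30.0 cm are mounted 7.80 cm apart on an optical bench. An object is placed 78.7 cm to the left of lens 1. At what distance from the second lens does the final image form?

130 cm

Lens 1 is diverging, so f₁ = −21.0 cm.
Lens 1: 1/d_i1 = 1/f₁ − 1/d_o1 = 1/(-21.0) − 1/(78.7) = -0.06033, so d_i1 = -16.58 cm.
The intermediate image is 16.58 cm to the left of lens 1 (virtual), which is 7.80 − (-16.58) = 24.38 cm to the left of lens 2, so d_o2 = +24.38 cm.
Lens 2: 1/d_i2 = 1/f₂ − 1/d_o2 = 1/(30.0) − 1/(24.38) = -0.007684, so d_i2 = -130 cm.
The final image is virtual, 130 cm to the left of lens 2 (overall magnification ≈ 1.1).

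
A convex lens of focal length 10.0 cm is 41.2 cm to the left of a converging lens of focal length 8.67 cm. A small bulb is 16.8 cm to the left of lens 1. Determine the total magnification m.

Lens 1: 1/d_i1 = 1/(10.0) − 1/(16.8) = 0.04048, so d_i1 = 24.71 cm; m₁ = −d_i1/d_o1 = -1.471.
d_o2 = 41.2 − (24.71) = 16.49 cm.
Lens 2: 1/d_i2 = 1/(8.67) − 1/(16.49) = 0.05470, so d_i2 = 18.28 cm; m₂ = −d_i2/d_o2 = -1.109.
m = m₁·m₂ = (-1.471)(-1.109) = +1.63.

m = +1.63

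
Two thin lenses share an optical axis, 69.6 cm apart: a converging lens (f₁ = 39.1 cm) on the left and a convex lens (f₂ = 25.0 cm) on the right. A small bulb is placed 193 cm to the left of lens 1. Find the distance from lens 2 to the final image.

116 cm

Lens 1: 1/d_i1 = 1/f₁ − 1/d_o1 = 1/(39.1) − 1/(193) = 0.02039, so d_i1 = 49.03 cm.
The intermediate image is 49.03 cm to the right of lens 1, which is 69.6 − (49.03) = 20.57 cm to the left of lens 2, so d_o2 = +20.57 cm.
Lens 2: 1/d_i2 = 1/f₂ − 1/d_o2 = 1/(25.0) − 1/(20.57) = -0.008614, so d_i2 = -116 cm.
The final image is virtual, 116 cm to the left of lens 2 (overall magnification ≈ -1.4).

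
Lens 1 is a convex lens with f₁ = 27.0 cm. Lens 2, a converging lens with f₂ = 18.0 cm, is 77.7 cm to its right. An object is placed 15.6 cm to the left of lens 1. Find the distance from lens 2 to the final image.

Lens 1: 1/d_i1 = 1/f₁ − 1/d_o1 = 1/(27.0) − 1/(15.6) = -0.02707, so d_i1 = -36.95 cm.
The intermediate image is 36.95 cm to the left of lens 1 (virtual), which is 77.7 − (-36.95) = 114.7 cm to the left of lens 2, so d_o2 = +114.7 cm.
Lens 2: 1/d_i2 = 1/f₂ − 1/d_o2 = 1/(18.0) − 1/(114.7) = 0.04684, so d_i2 = 21.4 cm.
The final image is real, 21.4 cm to the right of lens 2 (overall magnification ≈ -0.44).

21.4 cm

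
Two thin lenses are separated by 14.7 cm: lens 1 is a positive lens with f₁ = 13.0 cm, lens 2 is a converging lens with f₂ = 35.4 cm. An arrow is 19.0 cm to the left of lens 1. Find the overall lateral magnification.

Lens 1: 1/d_i1 = 1/(13.0) − 1/(19.0) = 0.02429, so d_i1 = 41.17 cm; m₁ = −d_i1/d_o1 = -2.167.
d_o2 = 14.7 − (41.17) = -26.47 cm (virtual object).
Lens 2: 1/d_i2 = 1/(35.4) − 1/(-26.47) = 0.06603, so d_i2 = 15.15 cm; m₂ = −d_i2/d_o2 = +0.5722.
m = m₁·m₂ = (-2.167)(+0.5722) = -1.24.

m = -1.24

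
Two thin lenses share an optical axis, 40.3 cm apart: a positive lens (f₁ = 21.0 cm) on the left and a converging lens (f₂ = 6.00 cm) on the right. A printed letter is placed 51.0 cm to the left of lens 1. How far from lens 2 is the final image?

Lens 1: 1/d_i1 = 1/f₁ − 1/d_o1 = 1/(21.0) − 1/(51.0) = 0.02801, so d_i1 = 35.70 cm.
The intermediate image is 35.70 cm to the right of lens 1, which is 40.3 − (35.70) = 4.600 cm to the left of lens 2, so d_o2 = +4.600 cm.
Lens 2: 1/d_i2 = 1/f₂ − 1/d_o2 = 1/(6.00) − 1/(4.600) = -0.05072, so d_i2 = -19.7 cm.
The final image is virtual, 19.7 cm to the left of lens 2 (overall magnification ≈ -3.0).

19.7 cm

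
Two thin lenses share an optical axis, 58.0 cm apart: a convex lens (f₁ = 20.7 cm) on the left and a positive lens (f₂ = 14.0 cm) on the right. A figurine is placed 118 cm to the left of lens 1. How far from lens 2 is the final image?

24.4 cm

Lens 1: 1/d_i1 = 1/f₁ − 1/d_o1 = 1/(20.7) − 1/(118) = 0.03983, so d_i1 = 25.10 cm.
The intermediate image is 25.10 cm to the right of lens 1, which is 58.0 − (25.10) = 32.90 cm to the left of lens 2, so d_o2 = +32.90 cm.
Lens 2: 1/d_i2 = 1/f₂ − 1/d_o2 = 1/(14.0) − 1/(32.90) = 0.04103, so d_i2 = 24.4 cm.
The final image is real, 24.4 cm to the right of lens 2 (overall magnification ≈ 0.16).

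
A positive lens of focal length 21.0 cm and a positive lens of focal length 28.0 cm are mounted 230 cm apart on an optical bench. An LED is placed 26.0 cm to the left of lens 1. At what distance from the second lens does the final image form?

Lens 1: 1/d_i1 = 1/f₁ − 1/d_o1 = 1/(21.0) − 1/(26.0) = 0.009158, so d_i1 = 109.2 cm.
The intermediate image is 109.2 cm to the right of lens 1, which is 230 − (109.2) = 120.8 cm to the left of lens 2, so d_o2 = +120.8 cm.
Lens 2: 1/d_i2 = 1/f₂ − 1/d_o2 = 1/(28.0) − 1/(120.8) = 0.02744, so d_i2 = 36.4 cm.
The final image is real, 36.4 cm to the right of lens 2 (overall magnification ≈ 1.3).

36.4 cm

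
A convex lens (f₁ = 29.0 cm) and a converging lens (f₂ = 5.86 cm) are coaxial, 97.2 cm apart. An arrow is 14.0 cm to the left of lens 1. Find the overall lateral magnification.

Lens 1: 1/d_i1 = 1/(29.0) − 1/(14.0) = -0.03695, so d_i1 = -27.07 cm; m₁ = −d_i1/d_o1 = +1.934.
d_o2 = 97.2 − (-27.07) = 124.3 cm.
Lens 2: 1/d_i2 = 1/(5.86) − 1/(124.3) = 0.1626, so d_i2 = 6.150 cm; m₂ = −d_i2/d_o2 = -0.04948.
m = m₁·m₂ = (+1.934)(-0.04948) = -0.0957.

m = -0.0957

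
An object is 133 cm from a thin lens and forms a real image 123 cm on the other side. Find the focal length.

Real image ⇒ d_i = +123 cm.
1/f = 1/d_o + 1/d_i = 1/(133) + 1/(123) = 0.01565, so f = 63.9 cm.
Since f is positive, the thin lens is converging.

f = 63.9 cm (converging)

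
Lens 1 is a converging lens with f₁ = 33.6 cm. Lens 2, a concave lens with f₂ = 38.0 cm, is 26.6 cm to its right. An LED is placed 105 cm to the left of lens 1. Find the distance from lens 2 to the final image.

Lens 1: 1/d_i1 = 1/f₁ − 1/d_o1 = 1/(33.6) − 1/(105) = 0.02024, so d_i1 = 49.41 cm.
The intermediate image is 49.41 cm to the right of lens 1, which lies 22.81 cm to the right of lens 2 — a virtual object — so d_o2 = −22.81 cm.
Lens 2 is diverging, so f₂ = −38.0 cm.
Lens 2: 1/d_i2 = 1/f₂ − 1/d_o2 = 1/(-38.0) − 1/(-22.81) = 0.01752, so d_i2 = 57.1 cm.
The final image is real, 57.1 cm to the right of lens 2 (overall magnification ≈ -1.2).

57.1 cm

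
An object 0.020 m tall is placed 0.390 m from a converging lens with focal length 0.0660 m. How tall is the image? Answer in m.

1/d_i = 1/f − 1/d_o = 1/(0.06600) − 1/(0.390) = 12.59, so d_i = 0.07944 m.
m = −d_i/d_o = -0.2037.
|h_i| = |m|·h_o = 0.2037 × 0.020 = 0.00407 m. The image is real, inverted and reduced, on the far side of the lens.

0.00407 m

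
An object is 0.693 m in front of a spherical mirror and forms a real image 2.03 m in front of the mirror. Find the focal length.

f = 0.517 m (concave)

Real image ⇒ d_i = +2.03 m.
1/f = 1/d_o + 1/d_i = 1/(0.693) + 1/(2.03) = 1.936, so f = 0.517 m.
Since f is positive, the spherical mirror is concave.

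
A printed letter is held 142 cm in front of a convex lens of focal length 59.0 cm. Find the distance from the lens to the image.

Lens equation: 1/s_i = 1/f − 1/s_o = 1/(59.00) − 1/(142) = 0.01695 − 0.007042 = 0.009907, so s_i = 101 cm.
The image is real, inverted and reduced, on the far side of the lens.

101 cm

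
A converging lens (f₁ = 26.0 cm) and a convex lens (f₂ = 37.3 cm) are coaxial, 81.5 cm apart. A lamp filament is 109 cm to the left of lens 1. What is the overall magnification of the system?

m = +1.16

Lens 1: 1/d_i1 = 1/(26.0) − 1/(109) = 0.02929, so d_i1 = 34.14 cm; m₁ = −d_i1/d_o1 = -0.3132.
d_o2 = 81.5 − (34.14) = 47.36 cm.
Lens 2: 1/d_i2 = 1/(37.3) − 1/(47.36) = 0.005695, so d_i2 = 175.6 cm; m₂ = −d_i2/d_o2 = -3.708.
m = m₁·m₂ = (-0.3132)(-3.708) = +1.16.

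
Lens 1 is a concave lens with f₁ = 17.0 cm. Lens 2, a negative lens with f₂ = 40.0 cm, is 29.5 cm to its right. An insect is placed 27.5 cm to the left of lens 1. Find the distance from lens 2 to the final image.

Lens 1 is diverging, so f₁ = −17.0 cm.
Lens 1: 1/d_i1 = 1/f₁ − 1/d_o1 = 1/(-17.0) − 1/(27.5) = -0.09519, so d_i1 = -10.51 cm.
The intermediate image is 10.51 cm to the left of lens 1 (virtual), which is 29.5 − (-10.51) = 40.01 cm to the left of lens 2, so d_o2 = +40.01 cm.
Lens 2 is diverging, so f₂ = −40.0 cm.
Lens 2: 1/d_i2 = 1/f₂ − 1/d_o2 = 1/(-40.0) − 1/(40.01) = -0.04999, so d_i2 = -20.0 cm.
The final image is virtual, 20.0 cm to the left of lens 2 (overall magnification ≈ 0.19).

20.0 cm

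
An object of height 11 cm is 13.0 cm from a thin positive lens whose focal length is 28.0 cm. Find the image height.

1/d_i = 1/f − 1/d_o = 1/(28.00) − 1/(13.0) = -0.04121, so d_i = -24.27 cm.
m = −d_i/d_o = +1.867.
|h_i| = |m|·h_o = 1.867 × 11 = 20.5 cm. The image is virtual, upright and enlarged, on the same side as the object.

20.5 cm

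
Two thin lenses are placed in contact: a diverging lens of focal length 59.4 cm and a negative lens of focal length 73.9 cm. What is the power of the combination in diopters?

P = -3.04 D

P₁ = 1/f₁ = 1/(-0.594 m) = -1.684 D; P₂ = 1/f₂ = 1/(-0.739 m) = -1.353 D.
For thin lenses in contact, P = P₁ + P₂ = (-1.684) + (-1.353) = -3.04 D.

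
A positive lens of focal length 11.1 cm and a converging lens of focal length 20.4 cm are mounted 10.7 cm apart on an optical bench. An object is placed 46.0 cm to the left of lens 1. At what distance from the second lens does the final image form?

Lens 1: 1/d_i1 = 1/f₁ − 1/d_o1 = 1/(11.1) − 1/(46.0) = 0.06835, so d_i1 = 14.63 cm.
The intermediate image is 14.63 cm to the right of lens 1, which lies 3.930 cm to the right of lens 2 — a virtual object — so d_o2 = −3.930 cm.
Lens 2: 1/d_i2 = 1/f₂ − 1/d_o2 = 1/(20.4) − 1/(-3.930) = 0.3035, so d_i2 = 3.30 cm.
The final image is real, 3.30 cm to the right of lens 2 (overall magnification ≈ -0.27).

3.30 cm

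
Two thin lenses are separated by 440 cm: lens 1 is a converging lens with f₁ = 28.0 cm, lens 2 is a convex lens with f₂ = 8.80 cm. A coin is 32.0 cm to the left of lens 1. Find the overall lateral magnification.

m = +0.297

Lens 1: 1/d_i1 = 1/(28.0) − 1/(32.0) = 0.004464, so d_i1 = 224.0 cm; m₁ = −d_i1/d_o1 = -7.000.
d_o2 = 440 − (224.0) = 216.0 cm.
Lens 2: 1/d_i2 = 1/(8.80) − 1/(216.0) = 0.1090, so d_i2 = 9.174 cm; m₂ = −d_i2/d_o2 = -0.04247.
m = m₁·m₂ = (-7.000)(-0.04247) = +0.297.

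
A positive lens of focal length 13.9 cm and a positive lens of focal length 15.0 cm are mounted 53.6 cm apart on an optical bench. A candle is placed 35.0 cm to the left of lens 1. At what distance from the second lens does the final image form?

Lens 1: 1/d_i1 = 1/f₁ − 1/d_o1 = 1/(13.9) − 1/(35.0) = 0.04337, so d_i1 = 23.06 cm.
The intermediate image is 23.06 cm to the right of lens 1, which is 53.6 − (23.06) = 30.54 cm to the left of lens 2, so d_o2 = +30.54 cm.
Lens 2: 1/d_i2 = 1/f₂ − 1/d_o2 = 1/(15.0) − 1/(30.54) = 0.03392, so d_i2 = 29.5 cm.
The final image is real, 29.5 cm to the right of lens 2 (overall magnification ≈ 0.64).

29.5 cm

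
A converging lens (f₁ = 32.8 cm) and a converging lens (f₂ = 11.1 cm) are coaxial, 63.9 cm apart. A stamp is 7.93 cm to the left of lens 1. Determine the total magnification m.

m = -0.231

Lens 1: 1/d_i1 = 1/(32.8) − 1/(7.93) = -0.09562, so d_i1 = -10.46 cm; m₁ = −d_i1/d_o1 = +1.319.
d_o2 = 63.9 − (-10.46) = 74.36 cm.
Lens 2: 1/d_i2 = 1/(11.1) − 1/(74.36) = 0.07664, so d_i2 = 13.05 cm; m₂ = −d_i2/d_o2 = -0.1755.
m = m₁·m₂ = (+1.319)(-0.1755) = -0.231.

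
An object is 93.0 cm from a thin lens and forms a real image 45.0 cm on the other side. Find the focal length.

f = 30.3 cm (converging)

Real image ⇒ d_i = +45.0 cm.
1/f = 1/d_o + 1/d_i = 1/(93.0) + 1/(45.0) = 0.03297, so f = 30.3 cm.
Since f is positive, the thin lens is converging.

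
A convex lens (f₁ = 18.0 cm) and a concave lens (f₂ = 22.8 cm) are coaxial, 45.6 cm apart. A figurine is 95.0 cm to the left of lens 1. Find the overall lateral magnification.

Lens 1: 1/d_i1 = 1/(18.0) − 1/(95.0) = 0.04503, so d_i1 = 22.21 cm; m₁ = −d_i1/d_o1 = -0.2338.
d_o2 = 45.6 − (22.21) = 23.39 cm.
f₂ = −22.8 cm (diverging).
Lens 2: 1/d_i2 = 1/(-22.8) − 1/(23.39) = -0.08661, so d_i2 = -11.55 cm; m₂ = −d_i2/d_o2 = +0.4936.
m = m₁·m₂ = (-0.2338)(+0.4936) = -0.115.

m = -0.115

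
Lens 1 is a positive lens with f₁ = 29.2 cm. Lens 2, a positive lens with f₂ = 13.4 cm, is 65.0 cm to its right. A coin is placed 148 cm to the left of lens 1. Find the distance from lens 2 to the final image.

25.2 cm

Lens 1: 1/d_i1 = 1/f₁ − 1/d_o1 = 1/(29.2) − 1/(148) = 0.02749, so d_i1 = 36.38 cm.
The intermediate image is 36.38 cm to the right of lens 1, which is 65.0 − (36.38) = 28.62 cm to the left of lens 2, so d_o2 = +28.62 cm.
Lens 2: 1/d_i2 = 1/f₂ − 1/d_o2 = 1/(13.4) − 1/(28.62) = 0.03969, so d_i2 = 25.2 cm.
The final image is real, 25.2 cm to the right of lens 2 (overall magnification ≈ 0.22).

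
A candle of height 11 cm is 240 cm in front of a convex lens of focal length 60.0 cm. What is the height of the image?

1/d_i = 1/f − 1/d_o = 1/(60.00) − 1/(240) = 0.01250, so d_i = 80.00 cm.
m = −d_i/d_o = -0.3333.
|h_i| = |m|·h_o = 0.3333 × 11 = 3.67 cm. The image is real, inverted and reduced, on the far side of the lens.

3.67 cm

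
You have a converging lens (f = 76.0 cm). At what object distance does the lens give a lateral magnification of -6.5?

87.7 cm

m = −d_i/d_o ⇒ d_i = −m·d_o.
1/f = 1/d_o + 1/d_i = 1/d_o − 1/(m·d_o) = (1 − 1/m)/d_o, so d_o = f(1 − 1/m) = (76.00)(1 − 1/(-6.5)) = 87.7 cm.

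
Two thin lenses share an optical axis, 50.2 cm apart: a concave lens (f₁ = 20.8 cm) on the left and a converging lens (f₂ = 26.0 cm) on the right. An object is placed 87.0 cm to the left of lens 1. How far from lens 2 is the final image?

Lens 1 is diverging, so f₁ = −20.8 cm.
Lens 1: 1/d_i1 = 1/f₁ − 1/d_o1 = 1/(-20.8) − 1/(87.0) = -0.05957, so d_i1 = -16.79 cm.
The intermediate image is 16.79 cm to the left of lens 1 (virtual), which is 50.2 − (-16.79) = 66.99 cm to the left of lens 2, so d_o2 = +66.99 cm.
Lens 2: 1/d_i2 = 1/f₂ − 1/d_o2 = 1/(26.0) − 1/(66.99) = 0.02353, so d_i2 = 42.5 cm.
The final image is real, 42.5 cm to the right of lens 2 (overall magnification ≈ -0.12).

42.5 cm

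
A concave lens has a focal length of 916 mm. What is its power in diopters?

For a concave lens, f = −916 mm.
f = -91.6 cm = -0.916 m.
P = 1/f = 1/(-0.916 m) = -1.09 D.

P = -1.09 D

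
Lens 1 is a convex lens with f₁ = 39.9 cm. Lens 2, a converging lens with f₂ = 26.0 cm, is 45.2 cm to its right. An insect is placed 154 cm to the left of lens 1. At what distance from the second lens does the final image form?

Lens 1: 1/d_i1 = 1/f₁ − 1/d_o1 = 1/(39.9) − 1/(154) = 0.01857, so d_i1 = 53.85 cm.
The intermediate image is 53.85 cm to the right of lens 1, which lies 8.650 cm to the right of lens 2 — a virtual object — so d_o2 = −8.650 cm.
Lens 2: 1/d_i2 = 1/f₂ − 1/d_o2 = 1/(26.0) − 1/(-8.650) = 0.1541, so d_i2 = 6.49 cm.
The final image is real, 6.49 cm to the right of lens 2 (overall magnification ≈ -0.26).

6.49 cm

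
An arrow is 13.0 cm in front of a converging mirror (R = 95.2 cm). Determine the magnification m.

f = R/2 = 95.2/2 = 47.60 cm.
1/d_i = 1/f − 1/d_o = 1/(47.60) − 1/(13.0) = -0.05591, so d_i = -17.88 cm.
m = −d_i/d_o = −(-17.88)/(13.0) = +1.38.
The image is virtual, upright and enlarged, behind the mirror.

m = +1.38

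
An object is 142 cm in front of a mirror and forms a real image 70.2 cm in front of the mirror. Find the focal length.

f = 47.0 cm (concave)

Real image ⇒ d_i = +70.2 cm.
1/f = 1/d_o + 1/d_i = 1/(142) + 1/(70.2) = 0.02129, so f = 47.0 cm.
Since f is positive, the mirror is concave.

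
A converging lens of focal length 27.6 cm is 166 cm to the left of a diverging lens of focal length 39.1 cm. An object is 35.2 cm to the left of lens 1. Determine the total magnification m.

m = -1.84

Lens 1: 1/d_i1 = 1/(27.6) − 1/(35.2) = 0.007823, so d_i1 = 127.8 cm; m₁ = −d_i1/d_o1 = -3.631.
d_o2 = 166 − (127.8) = 38.20 cm.
f₂ = −39.1 cm (diverging).
Lens 2: 1/d_i2 = 1/(-39.1) − 1/(38.20) = -0.05175, so d_i2 = -19.32 cm; m₂ = −d_i2/d_o2 = +0.5058.
m = m₁·m₂ = (-3.631)(+0.5058) = -1.84.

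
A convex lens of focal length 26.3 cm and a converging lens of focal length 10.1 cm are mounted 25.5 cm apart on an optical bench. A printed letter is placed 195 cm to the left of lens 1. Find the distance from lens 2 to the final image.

3.30 cm

Lens 1: 1/d_i1 = 1/f₁ − 1/d_o1 = 1/(26.3) − 1/(195) = 0.03289, so d_i1 = 30.40 cm.
The intermediate image is 30.40 cm to the right of lens 1, which lies 4.900 cm to the right of lens 2 — a virtual object — so d_o2 = −4.900 cm.
Lens 2: 1/d_i2 = 1/f₂ − 1/d_o2 = 1/(10.1) − 1/(-4.900) = 0.3031, so d_i2 = 3.30 cm.
The final image is real, 3.30 cm to the right of lens 2 (overall magnification ≈ -0.10).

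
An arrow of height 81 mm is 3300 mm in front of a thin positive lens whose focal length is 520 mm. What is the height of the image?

1/d_i = 1/f − 1/d_o = 1/(520.0) − 1/(3300) = 0.001620, so d_i = 617.3 mm.
m = −d_i/d_o = -0.1871.
|h_i| = |m|·h_o = 0.1871 × 81 = 15.2 mm. The image is real, inverted and reduced, on the far side of the lens.

15.2 mm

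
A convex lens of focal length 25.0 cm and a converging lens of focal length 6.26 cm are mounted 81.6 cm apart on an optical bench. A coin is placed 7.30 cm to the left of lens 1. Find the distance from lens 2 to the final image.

6.72 cm

Lens 1: 1/d_i1 = 1/f₁ − 1/d_o1 = 1/(25.0) − 1/(7.30) = -0.09699, so d_i1 = -10.31 cm.
The intermediate image is 10.31 cm to the left of lens 1 (virtual), which is 81.6 − (-10.31) = 91.91 cm to the left of lens 2, so d_o2 = +91.91 cm.
Lens 2: 1/d_i2 = 1/f₂ − 1/d_o2 = 1/(6.26) − 1/(91.91) = 0.1489, so d_i2 = 6.72 cm.
The final image is real, 6.72 cm to the right of lens 2 (overall magnification ≈ -0.10).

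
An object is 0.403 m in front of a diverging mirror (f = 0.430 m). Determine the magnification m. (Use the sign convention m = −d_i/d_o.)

For a diverging mirror, f = -0.430 m.
1/d_i = 1/f − 1/d_o = 1/(-0.4300) − 1/(0.403) = -4.807, so d_i = -0.2080 m.
m = −d_i/d_o = −(-0.2080)/(0.403) = +0.516.
The image is virtual, upright and reduced, behind the mirror.

m = +0.516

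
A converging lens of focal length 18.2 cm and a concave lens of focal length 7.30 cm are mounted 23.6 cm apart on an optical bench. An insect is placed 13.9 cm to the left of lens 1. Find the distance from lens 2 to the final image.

6.71 cm

Lens 1: 1/d_i1 = 1/f₁ − 1/d_o1 = 1/(18.2) − 1/(13.9) = -0.01700, so d_i1 = -58.83 cm.
The intermediate image is 58.83 cm to the left of lens 1 (virtual), which is 23.6 − (-58.83) = 82.43 cm to the left of lens 2, so d_o2 = +82.43 cm.
Lens 2 is diverging, so f₂ = −7.30 cm.
Lens 2: 1/d_i2 = 1/f₂ − 1/d_o2 = 1/(-7.30) − 1/(82.43) = -0.1491, so d_i2 = -6.71 cm.
The final image is virtual, 6.71 cm to the left of lens 2 (overall magnification ≈ 0.34).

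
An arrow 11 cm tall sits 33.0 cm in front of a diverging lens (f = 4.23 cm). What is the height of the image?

1.25 cm

For a diverging lens, f = -4.23 cm.
1/d_i = 1/f − 1/d_o = 1/(-4.230) − 1/(33.0) = -0.2667, so d_i = -3.749 cm.
m = −d_i/d_o = +0.1136.
|h_i| = |m|·h_o = 0.1136 × 11 = 1.25 cm. The image is virtual, upright and reduced, on the same side as the object.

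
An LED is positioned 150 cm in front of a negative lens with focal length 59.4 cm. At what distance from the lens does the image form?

42.6 cm

For a negative lens, f = -59.4 cm.
Lens equation: 1/v = 1/f − 1/u = 1/(-59.40) − 1/(150) = -0.01684 − 0.006667 = -0.02350, so v = -42.6 cm.
The image is virtual, upright and reduced, on the same side as the object.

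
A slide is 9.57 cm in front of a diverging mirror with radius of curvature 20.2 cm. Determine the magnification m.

f = R/2 = 20.2/2 = 10.10 cm; for a diverging mirror, f = -10.10 cm.
1/d_i = 1/f − 1/d_o = 1/(-10.10) − 1/(9.57) = -0.2035, so d_i = -4.914 cm.
m = −d_i/d_o = −(-4.914)/(9.57) = +0.513.
The image is virtual, upright and reduced, behind the mirror.

m = +0.513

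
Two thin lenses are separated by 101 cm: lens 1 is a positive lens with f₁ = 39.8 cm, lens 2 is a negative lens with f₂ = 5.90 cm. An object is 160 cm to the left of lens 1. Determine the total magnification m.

Lens 1: 1/d_i1 = 1/(39.8) − 1/(160) = 0.01888, so d_i1 = 52.98 cm; m₁ = −d_i1/d_o1 = -0.3311.
d_o2 = 101 − (52.98) = 48.02 cm.
f₂ = −5.90 cm (diverging).
Lens 2: 1/d_i2 = 1/(-5.90) − 1/(48.02) = -0.1903, so d_i2 = -5.254 cm; m₂ = −d_i2/d_o2 = +0.1094.
m = m₁·m₂ = (-0.3311)(+0.1094) = -0.0362.

m = -0.0362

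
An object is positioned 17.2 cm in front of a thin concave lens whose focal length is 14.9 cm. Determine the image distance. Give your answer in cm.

For a concave lens, f = -14.9 cm.
Thin-lens equation: 1/v = 1/f − 1/u = 1/(-14.90) − 1/(17.2) = -0.06711 − 0.05814 = -0.1253, so v = -7.98 cm.
The image is virtual, upright and reduced, on the same side as the object.

7.98 cm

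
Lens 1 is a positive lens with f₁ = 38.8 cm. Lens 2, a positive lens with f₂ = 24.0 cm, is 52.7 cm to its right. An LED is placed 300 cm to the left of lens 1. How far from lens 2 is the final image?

12.3 cm

Lens 1: 1/d_i1 = 1/f₁ − 1/d_o1 = 1/(38.8) − 1/(300) = 0.02244, so d_i1 = 44.56 cm.
The intermediate image is 44.56 cm to the right of lens 1, which is 52.7 − (44.56) = 8.140 cm to the left of lens 2, so d_o2 = +8.140 cm.
Lens 2: 1/d_i2 = 1/f₂ − 1/d_o2 = 1/(24.0) − 1/(8.140) = -0.08118, so d_i2 = -12.3 cm.
The final image is virtual, 12.3 cm to the left of lens 2 (overall magnification ≈ -0.22).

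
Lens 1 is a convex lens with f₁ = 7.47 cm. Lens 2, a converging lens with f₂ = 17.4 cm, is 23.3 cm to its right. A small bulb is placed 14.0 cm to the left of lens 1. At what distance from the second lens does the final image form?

12.5 cm

Lens 1: 1/d_i1 = 1/f₁ − 1/d_o1 = 1/(7.47) − 1/(14.0) = 0.06244, so d_i1 = 16.02 cm.
The intermediate image is 16.02 cm to the right of lens 1, which is 23.3 − (16.02) = 7.280 cm to the left of lens 2, so d_o2 = +7.280 cm.
Lens 2: 1/d_i2 = 1/f₂ − 1/d_o2 = 1/(17.4) − 1/(7.280) = -0.07989, so d_i2 = -12.5 cm.
The final image is virtual, 12.5 cm to the left of lens 2 (overall magnification ≈ -2.0).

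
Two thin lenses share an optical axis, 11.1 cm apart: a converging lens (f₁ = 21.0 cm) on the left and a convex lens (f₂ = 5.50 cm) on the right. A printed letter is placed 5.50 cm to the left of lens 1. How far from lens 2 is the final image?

7.82 cm

Lens 1: 1/d_i1 = 1/f₁ − 1/d_o1 = 1/(21.0) − 1/(5.50) = -0.1342, so d_i1 = -7.452 cm.
The intermediate image is 7.452 cm to the left of lens 1 (virtual), which is 11.1 − (-7.452) = 18.55 cm to the left of lens 2, so d_o2 = +18.55 cm.
Lens 2: 1/d_i2 = 1/f₂ − 1/d_o2 = 1/(5.50) − 1/(18.55) = 0.1279, so d_i2 = 7.82 cm.
The final image is real, 7.82 cm to the right of lens 2 (overall magnification ≈ -0.57).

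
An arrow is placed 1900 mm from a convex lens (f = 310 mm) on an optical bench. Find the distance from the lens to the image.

Thin-lens equation: 1/d_i = 1/f − 1/d_o = 1/(310.0) − 1/(1900) = 0.003226 − 0.0005263 = 0.002699, so d_i = 370 mm.
The image is real, inverted and reduced, on the far side of the lens.

370 mm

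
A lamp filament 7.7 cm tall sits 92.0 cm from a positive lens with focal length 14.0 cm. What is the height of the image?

1.38 cm

1/d_i = 1/f − 1/d_o = 1/(14.00) − 1/(92.0) = 0.06056, so d_i = 16.51 cm.
m = −d_i/d_o = -0.1795.
|h_i| = |m|·h_o = 0.1795 × 7.7 = 1.38 cm. The image is real, inverted and reduced, on the far side of the lens.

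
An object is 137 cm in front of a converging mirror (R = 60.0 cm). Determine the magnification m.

f = R/2 = 60.0/2 = 30.00 cm.
1/d_i = 1/f − 1/d_o = 1/(30.00) − 1/(137) = 0.02603, so d_i = 38.41 cm.
m = −d_i/d_o = −(38.41)/(137) = -0.280.
The image is real, inverted and reduced, in front of the mirror.

m = -0.280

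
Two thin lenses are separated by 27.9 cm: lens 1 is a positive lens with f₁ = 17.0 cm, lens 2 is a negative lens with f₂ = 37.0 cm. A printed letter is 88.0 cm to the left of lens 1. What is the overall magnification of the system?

m = -0.202

Lens 1: 1/d_i1 = 1/(17.0) − 1/(88.0) = 0.04746, so d_i1 = 21.07 cm; m₁ = −d_i1/d_o1 = -0.2394.
d_o2 = 27.9 − (21.07) = 6.830 cm.
f₂ = −37.0 cm (diverging).
Lens 2: 1/d_i2 = 1/(-37.0) − 1/(6.830) = -0.1734, so d_i2 = -5.766 cm; m₂ = −d_i2/d_o2 = +0.8442.
m = m₁·m₂ = (-0.2394)(+0.8442) = -0.202.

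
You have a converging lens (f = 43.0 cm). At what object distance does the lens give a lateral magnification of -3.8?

54.3 cm

m = −d_i/d_o ⇒ d_i = −m·d_o.
1/f = 1/d_o + 1/d_i = 1/d_o − 1/(m·d_o) = (1 − 1/m)/d_o, so d_o = f(1 − 1/m) = (43.00)(1 − 1/(-3.8)) = 54.3 cm.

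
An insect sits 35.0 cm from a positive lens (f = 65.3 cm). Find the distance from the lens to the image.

75.4 cm

Lens equation: 1/q = 1/f − 1/p = 1/(65.30) − 1/(35.0) = 0.01531 − 0.02857 = -0.01326, so q = -75.4 cm.
The image is virtual, upright and enlarged, on the same side as the object.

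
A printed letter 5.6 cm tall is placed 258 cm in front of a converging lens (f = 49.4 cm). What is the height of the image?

1/d_i = 1/f − 1/d_o = 1/(49.40) − 1/(258) = 0.01637, so d_i = 61.10 cm.
m = −d_i/d_o = -0.2368.
|h_i| = |m|·h_o = 0.2368 × 5.6 = 1.33 cm. The image is real, inverted and reduced, on the far side of the lens.

1.33 cm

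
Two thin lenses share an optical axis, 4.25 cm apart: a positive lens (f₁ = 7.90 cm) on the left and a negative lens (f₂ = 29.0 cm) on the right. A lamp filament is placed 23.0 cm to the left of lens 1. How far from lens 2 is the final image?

10.6 cm

Lens 1: 1/d_i1 = 1/f₁ − 1/d_o1 = 1/(7.90) − 1/(23.0) = 0.08310, so d_i1 = 12.03 cm.
The intermediate image is 12.03 cm to the right of lens 1, which lies 7.780 cm to the right of lens 2 — a virtual object — so d_o2 = −7.780 cm.
Lens 2 is diverging, so f₂ = −29.0 cm.
Lens 2: 1/d_i2 = 1/f₂ − 1/d_o2 = 1/(-29.0) − 1/(-7.780) = 0.09405, so d_i2 = 10.6 cm.
The final image is real, 10.6 cm to the right of lens 2 (overall magnification ≈ -0.72).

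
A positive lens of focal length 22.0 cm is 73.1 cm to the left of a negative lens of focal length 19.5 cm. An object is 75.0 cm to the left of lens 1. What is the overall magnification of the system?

m = -0.132

Lens 1: 1/d_i1 = 1/(22.0) − 1/(75.0) = 0.03212, so d_i1 = 31.13 cm; m₁ = −d_i1/d_o1 = -0.4151.
d_o2 = 73.1 − (31.13) = 41.97 cm.
f₂ = −19.5 cm (diverging).
Lens 2: 1/d_i2 = 1/(-19.5) − 1/(41.97) = -0.07511, so d_i2 = -13.31 cm; m₂ = −d_i2/d_o2 = +0.3172.
m = m₁·m₂ = (-0.4151)(+0.3172) = -0.132.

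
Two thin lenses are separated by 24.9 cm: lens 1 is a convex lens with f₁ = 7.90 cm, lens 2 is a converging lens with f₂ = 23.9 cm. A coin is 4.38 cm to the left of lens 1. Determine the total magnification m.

m = -4.95

Lens 1: 1/d_i1 = 1/(7.90) − 1/(4.38) = -0.1017, so d_i1 = -9.830 cm; m₁ = −d_i1/d_o1 = +2.244.
d_o2 = 24.9 − (-9.830) = 34.73 cm.
Lens 2: 1/d_i2 = 1/(23.9) − 1/(34.73) = 0.01305, so d_i2 = 76.64 cm; m₂ = −d_i2/d_o2 = -2.207.
m = m₁·m₂ = (+2.244)(-2.207) = -4.95.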